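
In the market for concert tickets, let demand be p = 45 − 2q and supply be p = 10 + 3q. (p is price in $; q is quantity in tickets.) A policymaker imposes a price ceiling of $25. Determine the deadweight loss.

Competitive equilibrium: 45 − 2q = 10 + 3q → q* = 7, p* = 31.
At the ceiling p = 25, quantity supplied = (25 − 10)/3 = 5.
Willingness to pay at q' = 5: 45 − 2·5 = 35.
Δq = 7 − 5 = 2; wedge = 35 − 25 = 10.
The triangle = ½ × 2 × 10 = $10.

$10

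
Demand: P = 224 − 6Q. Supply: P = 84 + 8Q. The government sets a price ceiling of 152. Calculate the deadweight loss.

Competitive equilibrium: 224 − 6Q = 84 + 8Q → Q* = 10, P* = 164.
At the ceiling P = 152, quantity supplied = (152 − 84)/8 = 8.5.
Willingness to pay at Q' = 8.5: 224 − 6·8.5 = 173.
ΔQ = 10 − 8.5 = 1.5; wedge = 173 − 152 = 21.
The triangle = ½ × 1.5 × 21 = 15.75.

15.75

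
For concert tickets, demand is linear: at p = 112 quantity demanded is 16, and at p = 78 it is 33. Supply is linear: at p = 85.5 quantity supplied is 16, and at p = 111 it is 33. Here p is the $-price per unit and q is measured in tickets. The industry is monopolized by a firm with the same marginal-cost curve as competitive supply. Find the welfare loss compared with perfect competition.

Demand slope = (78 − 112)/(33 − 16) = −2, so p = 144 − 2q.
Supply slope = (111 − 85.5)/(33 − 16) = 1.5, so p = 61.5 + 1.5q.
Competitive equilibrium: 144 − 2q = 61.5 + 1.5q → q* = 23.5714, p* = 96.8571.
Marginal revenue: MR = 144 − 4q. Set MR = MC: 144 − 4q = 61.5 + 1.5q → q_m = 15.
Price p_m = 144 − 2·15 = 114; MC(q_m) = 61.5 + 1.5·15 = 84.
Competitive q* = 23.5714, so Δq = 8.5714; wedge = 114 − 84 = 30.
DWL = ½ × 8.5714 × 30 = $128.57.

$128.57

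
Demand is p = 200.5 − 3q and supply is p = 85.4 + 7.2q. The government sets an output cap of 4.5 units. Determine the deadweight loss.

234.74

Competitive equilibrium: 200.5 − 3q = 85.4 + 7.2q → q* = 11.2843, p* = 166.6471.
At q = 4.5: demand price = 200.5 − 3·4.5 = 187; supply price = 85.4 + 7.2·4.5 = 117.8.
Δq = 11.2843 − 4.5 = 6.7843; wedge = 187 − 117.8 = 69.2.
The triangle = ½ × 6.7843 × 69.2 = 234.74.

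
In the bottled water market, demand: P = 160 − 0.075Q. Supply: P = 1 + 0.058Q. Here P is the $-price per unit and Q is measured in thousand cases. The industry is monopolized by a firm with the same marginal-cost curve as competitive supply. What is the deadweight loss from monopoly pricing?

Competitive equilibrium: 160 − 0.075Q = 1 + 0.058Q → Q* = 1195.48872, P* = 70.33835.
Marginal revenue: MR = 160 − 0.15Q. Set MR = MC: 160 − 0.15Q = 1 + 0.058Q → Q_m = 764.42308.
Price P_m = 160 − 0.075·764.42308 = 102.66827; MC(Q_m) = 1 + 0.058·764.42308 = 45.33654.
Competitive Q* = 1195.48872, so ΔQ = 431.06564; wedge = 102.66827 − 45.33654 = 57.33173.
DWL = ½ × 431.06564 × 57.33173 = $12356.87 thousand.

$12356.87 thousand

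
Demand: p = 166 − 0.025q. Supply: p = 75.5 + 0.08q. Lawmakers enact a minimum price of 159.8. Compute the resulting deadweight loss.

19786.15

Competitive equilibrium: 166 − 0.025q = 75.5 + 0.08q → q* = 861.9048, p* = 144.4524.
At the floor p = 159.8, quantity demanded = (166 − 159.8)/0.025 = 248.
Sellers' marginal cost at q' = 248: 75.5 + 0.08·248 = 95.34.
Δq = 861.9048 − 248 = 613.9048; wedge = 159.8 − 95.34 = 64.46.
DWL = ½ × 613.9048 × 64.46 = 19786.15.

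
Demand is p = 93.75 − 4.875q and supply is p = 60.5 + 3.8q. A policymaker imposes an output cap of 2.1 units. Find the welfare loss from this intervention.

Competitive equilibrium: 93.75 − 4.875q = 60.5 + 3.8q → q* = 3.8329, p* = 75.0648.
At q = 2.1: demand price = 93.75 − 4.875·2.1 = 83.5125; supply price = 60.5 + 3.8·2.1 = 68.48.
Δq = 3.8329 − 2.1 = 1.7329; wedge = 83.5125 − 68.48 = 15.0325.
Deadweight loss = ½ × 1.7329 × 15.0325 = 13.02.

13.02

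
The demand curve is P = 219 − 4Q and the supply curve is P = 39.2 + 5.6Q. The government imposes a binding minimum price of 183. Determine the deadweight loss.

Competitive equilibrium: 219 − 4Q = 39.2 + 5.6Q → Q* = 18.7292, P* = 144.0833.
At the floor P = 183, quantity demanded = (219 − 183)/4 = 9.
Sellers' marginal cost at Q' = 9: 39.2 + 5.6·9 = 89.6.
ΔQ = 18.7292 − 9 = 9.7292; wedge = 183 − 89.6 = 93.4.
Welfare loss = ½ × 9.7292 × 93.4 = 454.35.

454.35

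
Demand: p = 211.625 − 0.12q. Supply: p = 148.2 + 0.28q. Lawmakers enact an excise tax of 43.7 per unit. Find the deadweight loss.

Competitive equilibrium: 211.625 − 0.12q = 148.2 + 0.28q → q* = 158.5625, p* = 192.5975.
With the tax, the buyer price exceeds the seller price by 43.7: (211.625 − 0.12q) − (148.2 + 0.28q) = 43.7 → q' = 49.3125.
Δq = 158.5625 − 49.3125 = 109.25; the wedge equals the tax, 43.7.
Deadweight loss = ½ × 109.25 × 43.7 = 2387.11.

2387.11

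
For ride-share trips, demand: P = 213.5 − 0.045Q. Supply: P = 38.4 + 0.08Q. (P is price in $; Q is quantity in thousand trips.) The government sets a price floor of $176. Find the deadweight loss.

$20126.15 thousand

Competitive equilibrium: 213.5 − 0.045Q = 38.4 + 0.08Q → Q* = 1400.8, P* = 150.464.
At the floor P = 176, quantity demanded = (213.5 − 176)/0.045 = 833.33333.
Sellers' marginal cost at Q' = 833.33333: 38.4 + 0.08·833.33333 = 105.06667.
ΔQ = 1400.8 − 833.33333 = 567.46667; wedge = 176 − 105.06667 = 70.93333.
Deadweight loss = ½ × 567.46667 × 70.93333 = $20126.15 thousand.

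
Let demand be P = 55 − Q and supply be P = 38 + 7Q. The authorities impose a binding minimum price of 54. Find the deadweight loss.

Competitive equilibrium: 55 − Q = 38 + 7Q → Q* = 2.125, P* = 52.875.
At the floor P = 54, quantity demanded = (55 − 54)/1 = 1.
Sellers' marginal cost at Q' = 1: 38 + 7·1 = 45.
ΔQ = 2.125 − 1 = 1.125; wedge = 54 − 45 = 9.
Welfare loss = ½ × 1.125 × 9 = 5.06.

5.06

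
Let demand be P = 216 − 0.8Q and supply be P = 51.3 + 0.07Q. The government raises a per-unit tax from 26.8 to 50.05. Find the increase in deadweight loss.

Competitive equilibrium: 216 − 0.8Q = 51.3 + 0.07Q → Q* = 189.3103, P* = 64.5517.
For a per-unit tax t: ΔQ = t/0.87, so DWL = ½·t·(t/0.87) = t²/1.74.
At t = 26.8: DWL = 412.782. At t = 50.05: DWL = 1439.657.
Increase = 1439.657 − 412.782 = 1026.875.

1026.875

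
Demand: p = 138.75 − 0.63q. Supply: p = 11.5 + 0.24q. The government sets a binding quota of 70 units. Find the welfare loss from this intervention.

Competitive equilibrium: 138.75 − 0.63q = 11.5 + 0.24q → q* = 146.2644, p* = 46.6034.
At q = 70: demand price = 138.75 − 0.63·70 = 94.65; supply price = 11.5 + 0.24·70 = 28.3.
Δq = 146.2644 − 70 = 76.2644; wedge = 94.65 − 28.3 = 66.35.
The triangle = ½ × 76.2644 × 66.35 = 2530.07.

2530.07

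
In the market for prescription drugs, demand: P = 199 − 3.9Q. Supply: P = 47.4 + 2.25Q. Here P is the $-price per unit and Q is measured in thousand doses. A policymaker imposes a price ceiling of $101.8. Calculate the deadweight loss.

$0.69 thousand

Competitive equilibrium: 199 − 3.9Q = 47.4 + 2.25Q → Q* = 24.6504, P* = 102.8634.
At the ceiling P = 101.8, quantity supplied = (101.8 − 47.4)/2.25 = 24.1778.
Willingness to pay at Q' = 24.1778: 199 − 3.9·24.1778 = 104.7066.
ΔQ = 24.6504 − 24.1778 = 0.4726; wedge = 104.7066 − 101.8 = 2.9066.
The triangle = ½ × 0.4726 × 2.9066 = $0.69 thousand.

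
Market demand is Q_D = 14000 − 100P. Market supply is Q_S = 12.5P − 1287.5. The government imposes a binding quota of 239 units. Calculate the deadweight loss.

1333

In inverse form: demand P = 140 − 0.01Q, supply P = 103 + 0.08Q.
Competitive equilibrium: 140 − 0.01Q = 103 + 0.08Q → Q* = 411.1111, P* = 135.8889.
At Q = 239: demand price = 140 − 0.01·239 = 137.61; supply price = 103 + 0.08·239 = 122.12.
ΔQ = 411.1111 − 239 = 172.1111; wedge = 137.61 − 122.12 = 15.49.
The triangle = ½ × 172.1111 × 15.49 = 1333.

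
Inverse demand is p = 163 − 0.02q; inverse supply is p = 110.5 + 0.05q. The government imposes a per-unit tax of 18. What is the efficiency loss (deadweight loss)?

Competitive equilibrium: 163 − 0.02q = 110.5 + 0.05q → q* = 750, p* = 148.
With the tax, the buyer price exceeds the seller price by 18: (163 − 0.02q) − (110.5 + 0.05q) = 18 → q' = 492.8571.
Δq = 750 − 492.8571 = 257.1429; the wedge equals the tax, 18.
The triangle = ½ × 257.1429 × 18 = 2314.29.

2314.29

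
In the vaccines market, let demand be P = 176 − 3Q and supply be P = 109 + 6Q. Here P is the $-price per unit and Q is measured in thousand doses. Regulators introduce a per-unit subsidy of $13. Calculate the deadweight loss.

$9.39 thousand

Competitive equilibrium: 176 − 3Q = 109 + 6Q → Q* = 7.4444, P* = 153.6667.
The subsidy lowers effective supply by 13: P = 96 + 6Q.
New quantity: 176 − 3Q = 96 + 6Q → Q' = 8.8889.
Overproduction ΔQ = 8.8889 − 7.4444 = 1.4445; wedge = subsidy = 13.
The triangle = ½ × 1.4445 × 13 = $9.39 thousand.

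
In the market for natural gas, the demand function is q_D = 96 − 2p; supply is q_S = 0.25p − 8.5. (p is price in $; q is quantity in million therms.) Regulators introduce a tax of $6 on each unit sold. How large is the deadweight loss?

$4 million

In inverse form: demand p = 48 − 0.5q, supply p = 34 + 4q.
Competitive equilibrium: 48 − 0.5q = 34 + 4q → q* = 3.1111, p* = 46.4444.
With the tax, the buyer price exceeds the seller price by 6: (48 − 0.5q) − (34 + 4q) = 6 → q' = 1.7778.
Δq = 3.1111 − 1.7778 = 1.3333; the wedge equals the tax, 6.
Deadweight loss = ½ × 1.3333 × 6 = $4 million.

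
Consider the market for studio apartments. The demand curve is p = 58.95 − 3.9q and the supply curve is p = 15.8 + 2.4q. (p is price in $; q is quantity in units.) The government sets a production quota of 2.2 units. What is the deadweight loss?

$68.09

Competitive equilibrium: 58.95 − 3.9q = 15.8 + 2.4q → q* = 6.8492, p* = 32.2381.
At q = 2.2: demand price = 58.95 − 3.9·2.2 = 50.37; supply price = 15.8 + 2.4·2.2 = 21.08.
Δq = 6.8492 − 2.2 = 4.6492; wedge = 50.37 − 21.08 = 29.29.
DWL = ½ × 4.6492 × 29.29 = $68.09.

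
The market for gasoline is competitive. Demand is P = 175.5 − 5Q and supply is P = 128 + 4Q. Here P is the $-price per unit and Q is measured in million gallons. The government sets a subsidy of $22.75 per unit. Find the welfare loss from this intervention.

$28.75 million

Competitive equilibrium: 175.5 − 5Q = 128 + 4Q → Q* = 5.2778, P* = 149.1111.
The subsidy lowers effective supply by 22.75: P = 105.25 + 4Q.
New quantity: 175.5 − 5Q = 105.25 + 4Q → Q' = 7.8056.
Overproduction ΔQ = 7.8056 − 5.2778 = 2.5278; wedge = subsidy = 22.75.
The triangle = ½ × 2.5278 × 22.75 = $28.75 million.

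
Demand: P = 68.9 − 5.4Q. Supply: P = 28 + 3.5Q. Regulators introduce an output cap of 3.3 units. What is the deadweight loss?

7.47

Competitive equilibrium: 68.9 − 5.4Q = 28 + 3.5Q → Q* = 4.5955, P* = 44.0843.
At Q = 3.3: demand price = 68.9 − 5.4·3.3 = 51.08; supply price = 28 + 3.5·3.3 = 39.55.
ΔQ = 4.5955 − 3.3 = 1.2955; wedge = 51.08 − 39.55 = 11.53.
The triangle = ½ × 1.2955 × 11.53 = 7.47.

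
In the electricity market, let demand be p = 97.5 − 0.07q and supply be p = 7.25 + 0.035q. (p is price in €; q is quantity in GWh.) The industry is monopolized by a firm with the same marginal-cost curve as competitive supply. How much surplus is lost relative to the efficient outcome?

Competitive equilibrium: 97.5 − 0.07q = 7.25 + 0.035q → q* = 859.5238, p* = 37.3333.
Marginal revenue: MR = 97.5 − 0.14q. Set MR = MC: 97.5 − 0.14q = 7.25 + 0.035q → q_m = 515.7143.
Price p_m = 97.5 − 0.07·515.7143 = 61.4; MC(q_m) = 7.25 + 0.035·515.7143 = 25.3.
Competitive q* = 859.5238, so Δq = 343.8095; wedge = 61.4 − 25.3 = 36.1.
DWL = ½ × 343.8095 × 36.1 = €6205.76.

€6205.76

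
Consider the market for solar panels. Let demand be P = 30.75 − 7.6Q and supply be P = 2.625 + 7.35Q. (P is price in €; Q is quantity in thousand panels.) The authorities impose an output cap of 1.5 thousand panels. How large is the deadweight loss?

€1.09 thousand

Competitive equilibrium: 30.75 − 7.6Q = 2.625 + 7.35Q → Q* = 1.8813, P* = 16.4523.
At Q = 1.5: demand price = 30.75 − 7.6·1.5 = 19.35; supply price = 2.625 + 7.35·1.5 = 13.65.
ΔQ = 1.8813 − 1.5 = 0.3813; wedge = 19.35 − 13.65 = 5.7.
Welfare loss = ½ × 0.3813 × 5.7 = €1.09 thousand.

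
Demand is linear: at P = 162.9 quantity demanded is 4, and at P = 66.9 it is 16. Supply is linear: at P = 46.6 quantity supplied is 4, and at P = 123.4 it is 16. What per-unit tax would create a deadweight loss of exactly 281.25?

90

Demand slope = (66.9 − 162.9)/(16 − 4) = −8, so P = 194.9 − 8Q.
Supply slope = (123.4 − 46.6)/(16 − 4) = 6.4, so P = 21 + 6.4Q.
Competitive equilibrium: 194.9 − 8Q = 21 + 6.4Q → Q* = 12.0764, P* = 98.2889.
A tax t gives ΔQ = t/14.4 and wedge t, so DWL = t²/28.8.
t²/28.8 = 281.25 → t² = 8100 → t = 90.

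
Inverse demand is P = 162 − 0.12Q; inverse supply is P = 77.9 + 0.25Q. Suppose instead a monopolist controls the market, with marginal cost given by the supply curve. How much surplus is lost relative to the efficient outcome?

Competitive equilibrium: 162 − 0.12Q = 77.9 + 0.25Q → Q* = 227.2973, P* = 134.7243.
Marginal revenue: MR = 162 − 0.24Q. Set MR = MC: 162 − 0.24Q = 77.9 + 0.25Q → Q_m = 171.6327.
Price P_m = 162 − 0.12·171.6327 = 141.4041; MC(Q_m) = 77.9 + 0.25·171.6327 = 120.8082.
Competitive Q* = 227.2973, so ΔQ = 55.6646; wedge = 141.4041 − 120.8082 = 20.5959.
Welfare loss = ½ × 55.6646 × 20.5959 = 573.23.

573.23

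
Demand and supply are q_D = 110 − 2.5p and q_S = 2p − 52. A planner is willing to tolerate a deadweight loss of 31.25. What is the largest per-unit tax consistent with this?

7.5

In inverse form: demand p = 44 − 0.4q, supply p = 26 + 0.5q.
Competitive equilibrium: 44 − 0.4q = 26 + 0.5q → q* = 20, p* = 36.
A tax t gives Δq = t/0.9 and wedge t, so DWL = t²/1.8.
t²/1.8 = 31.25 → t² = 56.25 → t = 7.5.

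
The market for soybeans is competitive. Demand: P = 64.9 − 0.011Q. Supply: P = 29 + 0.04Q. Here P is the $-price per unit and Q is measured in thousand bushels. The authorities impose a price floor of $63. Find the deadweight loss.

Competitive equilibrium: 64.9 − 0.011Q = 29 + 0.04Q → Q* = 703.9216, P* = 57.1569.
At the floor P = 63, quantity demanded = (64.9 − 63)/0.011 = 172.7273.
Sellers' marginal cost at Q' = 172.7273: 29 + 0.04·172.7273 = 35.9091.
ΔQ = 703.9216 − 172.7273 = 531.1943; wedge = 63 − 35.9091 = 27.0909.
Deadweight loss = ½ × 531.1943 × 27.0909 = $7195.27 thousand.

$7195.27 thousand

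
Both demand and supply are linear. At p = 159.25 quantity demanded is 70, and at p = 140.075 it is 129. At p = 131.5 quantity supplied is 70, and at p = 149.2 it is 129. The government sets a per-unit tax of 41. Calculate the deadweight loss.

1344.80

Demand slope = (140.075 − 159.25)/(129 − 70) = −0.325, so p = 182 − 0.325q.
Supply slope = (149.2 − 131.5)/(129 − 70) = 0.3, so p = 110.5 + 0.3q.
Competitive equilibrium: 182 − 0.325q = 110.5 + 0.3q → q* = 114.4, p* = 144.82.
With the tax, the buyer price exceeds the seller price by 41: (182 − 0.325q) − (110.5 + 0.3q) = 41 → q' = 48.8.
Δq = 114.4 − 48.8 = 65.6; the wedge equals the tax, 41.
Deadweight loss = ½ × 65.6 × 41 = 1344.80.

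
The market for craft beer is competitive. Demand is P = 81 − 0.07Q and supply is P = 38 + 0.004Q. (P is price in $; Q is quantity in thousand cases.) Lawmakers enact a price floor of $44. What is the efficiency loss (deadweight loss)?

Competitive equilibrium: 81 − 0.07Q = 38 + 0.004Q → Q* = 581.0811, P* = 40.3243.
At the floor P = 44, quantity demanded = (81 − 44)/0.07 = 528.5714.
Sellers' marginal cost at Q' = 528.5714: 38 + 0.004·528.5714 = 40.1143.
ΔQ = 581.0811 − 528.5714 = 52.5097; wedge = 44 − 40.1143 = 3.8857.
The triangle = ½ × 52.5097 × 3.8857 = $102.02 thousand.

$102.02 thousand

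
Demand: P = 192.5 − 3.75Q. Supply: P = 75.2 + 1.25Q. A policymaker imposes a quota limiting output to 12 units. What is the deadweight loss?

Competitive equilibrium: 192.5 − 3.75Q = 75.2 + 1.25Q → Q* = 23.46, P* = 104.525.
At Q = 12: demand price = 192.5 − 3.75·12 = 147.5; supply price = 75.2 + 1.25·12 = 90.2.
ΔQ = 23.46 − 12 = 11.46; wedge = 147.5 − 90.2 = 57.3.
Welfare loss = ½ × 11.46 × 57.3 = 328.329.

328.329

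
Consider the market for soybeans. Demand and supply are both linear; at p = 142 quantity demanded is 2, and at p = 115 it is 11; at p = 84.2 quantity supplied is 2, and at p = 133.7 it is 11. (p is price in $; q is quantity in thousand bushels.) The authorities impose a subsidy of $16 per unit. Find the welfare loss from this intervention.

Demand slope = (115 − 142)/(11 − 2) = −3, so p = 148 − 3q.
Supply slope = (133.7 − 84.2)/(11 − 2) = 5.5, so p = 73.2 + 5.5q.
Competitive equilibrium: 148 − 3q = 73.2 + 5.5q → q* = 8.8, p* = 121.6.
The subsidy lowers effective supply by 16: p = 57.2 + 5.5q.
New quantity: 148 − 3q = 57.2 + 5.5q → q' = 10.6824.
Overproduction Δq = 10.6824 − 8.8 = 1.8824; wedge = subsidy = 16.
DWL = ½ × 1.8824 × 16 = $15.06 thousand.

$15.06 thousand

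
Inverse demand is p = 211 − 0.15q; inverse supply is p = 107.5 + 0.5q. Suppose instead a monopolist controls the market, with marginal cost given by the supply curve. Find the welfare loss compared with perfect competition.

Competitive equilibrium: 211 − 0.15q = 107.5 + 0.5q → q* = 159.23077, p* = 187.11538.
Marginal revenue: MR = 211 − 0.3q. Set MR = MC: 211 − 0.3q = 107.5 + 0.5q → q_m = 129.375.
Price p_m = 211 − 0.15·129.375 = 191.59375; MC(q_m) = 107.5 + 0.5·129.375 = 172.1875.
Competitive q* = 159.23077, so Δq = 29.85577; wedge = 191.59375 − 172.1875 = 19.40625.
Welfare loss = ½ × 29.85577 × 19.40625 = 289.69.

289.69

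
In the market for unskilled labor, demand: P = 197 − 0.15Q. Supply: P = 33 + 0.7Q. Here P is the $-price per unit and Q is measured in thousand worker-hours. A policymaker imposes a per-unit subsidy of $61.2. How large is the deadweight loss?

Competitive equilibrium: 197 − 0.15Q = 33 + 0.7Q → Q* = 192.9412, P* = 168.0588.
The subsidy lowers effective supply by 61.2: P = 0.7Q − 28.2.
New quantity: 197 − 0.15Q = 0.7Q − 28.2 → Q' = 264.9412.
Overproduction ΔQ = 264.9412 − 192.9412 = 72; wedge = subsidy = 61.2.
Welfare loss = ½ × 72 × 61.2 = $2203.20 thousand.

$2203.20 thousand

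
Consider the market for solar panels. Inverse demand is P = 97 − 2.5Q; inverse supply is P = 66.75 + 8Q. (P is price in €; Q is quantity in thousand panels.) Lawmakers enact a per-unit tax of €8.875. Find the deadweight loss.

Competitive equilibrium: 97 − 2.5Q = 66.75 + 8Q → Q* = 2.881, P* = 89.7976.
With the tax, the buyer price exceeds the seller price by 8.875: (97 − 2.5Q) − (66.75 + 8Q) = 8.875 → Q' = 2.0357.
ΔQ = 2.881 − 2.0357 = 0.8453; the wedge equals the tax, 8.875.
DWL = ½ × 0.8453 × 8.875 = €3.75 thousand.

€3.75 thousand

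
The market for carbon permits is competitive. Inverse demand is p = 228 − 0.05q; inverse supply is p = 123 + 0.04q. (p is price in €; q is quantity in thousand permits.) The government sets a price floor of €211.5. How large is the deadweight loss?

€31500.50 thousand

Competitive equilibrium: 228 − 0.05q = 123 + 0.04q → q* = 1166.6667, p* = 169.6667.
At the floor p = 211.5, quantity demanded = (228 − 211.5)/0.05 = 330.
Sellers' marginal cost at q' = 330: 123 + 0.04·330 = 136.2.
Δq = 1166.6667 − 330 = 836.6667; wedge = 211.5 − 136.2 = 75.3.
DWL = ½ × 836.6667 × 75.3 = €31500.50 thousand.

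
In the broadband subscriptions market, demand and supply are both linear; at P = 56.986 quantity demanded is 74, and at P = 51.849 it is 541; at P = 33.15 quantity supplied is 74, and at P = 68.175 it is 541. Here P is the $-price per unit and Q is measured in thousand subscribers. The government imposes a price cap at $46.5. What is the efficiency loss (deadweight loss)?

Demand slope = (51.849 − 56.986)/(541 − 74) = −0.011, so P = 57.8 − 0.011Q.
Supply slope = (68.175 − 33.15)/(541 − 74) = 0.075, so P = 27.6 + 0.075Q.
Competitive equilibrium: 57.8 − 0.011Q = 27.6 + 0.075Q → Q* = 351.1628, P* = 53.9372.
At the ceiling P = 46.5, quantity supplied = (46.5 − 27.6)/0.075 = 252.
Willingness to pay at Q' = 252: 57.8 − 0.011·252 = 55.028.
ΔQ = 351.1628 − 252 = 99.1628; wedge = 55.028 − 46.5 = 8.528.
Welfare loss = ½ × 99.1628 × 8.528 = $422.83 thousand.

$422.83 thousand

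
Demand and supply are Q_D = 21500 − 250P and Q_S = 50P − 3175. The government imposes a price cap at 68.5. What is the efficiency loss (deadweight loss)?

5671.875

In inverse form: demand P = 86 − 0.004Q, supply P = 63.5 + 0.02Q.
Competitive equilibrium: 86 − 0.004Q = 63.5 + 0.02Q → Q* = 937.5, P* = 82.25.
At the ceiling P = 68.5, quantity supplied = (68.5 − 63.5)/0.02 = 250.
Willingness to pay at Q' = 250: 86 − 0.004·250 = 85.
ΔQ = 937.5 − 250 = 687.5; wedge = 85 − 68.5 = 16.5.
The triangle = ½ × 687.5 × 16.5 = 5671.875.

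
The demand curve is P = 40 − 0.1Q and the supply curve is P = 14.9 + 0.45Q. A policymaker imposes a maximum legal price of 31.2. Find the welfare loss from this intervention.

Competitive equilibrium: 40 − 0.1Q = 14.9 + 0.45Q → Q* = 45.6364, P* = 35.4364.
At the ceiling P = 31.2, quantity supplied = (31.2 − 14.9)/0.45 = 36.2222.
Willingness to pay at Q' = 36.2222: 40 − 0.1·36.2222 = 36.3778.
ΔQ = 45.6364 − 36.2222 = 9.4142; wedge = 36.3778 − 31.2 = 5.1778.
The triangle = ½ × 9.4142 × 5.1778 = 24.37.

24.37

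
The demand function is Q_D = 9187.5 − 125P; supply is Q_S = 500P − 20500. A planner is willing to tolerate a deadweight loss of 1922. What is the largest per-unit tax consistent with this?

6.2

In inverse form: demand P = 73.5 − 0.008Q, supply P = 41 + 0.002Q.
Competitive equilibrium: 73.5 − 0.008Q = 41 + 0.002Q → Q* = 3250, P* = 47.5.
A tax t gives ΔQ = t/0.01 and wedge t, so DWL = t²/0.02.
t²/0.02 = 1922 → t² = 38.44 → t = 6.2.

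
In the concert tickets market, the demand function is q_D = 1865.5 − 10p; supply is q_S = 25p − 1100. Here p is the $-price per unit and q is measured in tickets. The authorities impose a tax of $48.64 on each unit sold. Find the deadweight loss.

$8449.46

In inverse form: demand p = 186.55 − 0.1q, supply p = 44 + 0.04q.
Competitive equilibrium: 186.55 − 0.1q = 44 + 0.04q → q* = 1018.2143, p* = 84.7286.
With the tax, the buyer price exceeds the seller price by 48.64: (186.55 − 0.1q) − (44 + 0.04q) = 48.64 → q' = 670.7857.
Δq = 1018.2143 − 670.7857 = 347.4286; the wedge equals the tax, 48.64.
DWL = ½ × 347.4286 × 48.64 = $8449.46.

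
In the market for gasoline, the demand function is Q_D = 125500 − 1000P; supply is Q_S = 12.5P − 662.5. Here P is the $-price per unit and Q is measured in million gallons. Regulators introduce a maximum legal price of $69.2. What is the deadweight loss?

In inverse form: demand P = 125.5 − 0.001Q, supply P = 53 + 0.08Q.
Competitive equilibrium: 125.5 − 0.001Q = 53 + 0.08Q → Q* = 895.0617, P* = 124.6049.
At the ceiling P = 69.2, quantity supplied = (69.2 − 53)/0.08 = 202.5.
Willingness to pay at Q' = 202.5: 125.5 − 0.001·202.5 = 125.2975.
ΔQ = 895.0617 − 202.5 = 692.5617; wedge = 125.2975 − 69.2 = 56.0975.
DWL = ½ × 692.5617 × 56.0975 = $19425.49 million.

$19425.49 million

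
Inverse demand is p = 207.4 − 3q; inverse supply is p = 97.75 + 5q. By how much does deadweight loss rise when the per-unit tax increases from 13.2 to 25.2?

28.80

Competitive equilibrium: 207.4 − 3q = 97.75 + 5q → q* = 13.7063, p* = 166.2813.
For a per-unit tax t: Δq = t/8, so DWL = ½·t·(t/8) = t²/16.
At t = 13.2: DWL = 10.89. At t = 25.2: DWL = 39.69.
Increase = 39.69 − 10.89 = 28.80.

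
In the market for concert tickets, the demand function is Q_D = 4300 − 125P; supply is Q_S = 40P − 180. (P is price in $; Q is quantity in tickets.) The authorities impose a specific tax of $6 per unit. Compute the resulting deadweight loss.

In inverse form: demand P = 34.4 − 0.008Q, supply P = 4.5 + 0.025Q.
Competitive equilibrium: 34.4 − 0.008Q = 4.5 + 0.025Q → Q* = 906.0606, P* = 27.1515.
With the tax, the buyer price exceeds the seller price by 6: (34.4 − 0.008Q) − (4.5 + 0.025Q) = 6 → Q' = 724.2424.
ΔQ = 906.0606 − 724.2424 = 181.8182; the wedge equals the tax, 6.
The triangle = ½ × 181.8182 × 6 = $545.45.

$545.45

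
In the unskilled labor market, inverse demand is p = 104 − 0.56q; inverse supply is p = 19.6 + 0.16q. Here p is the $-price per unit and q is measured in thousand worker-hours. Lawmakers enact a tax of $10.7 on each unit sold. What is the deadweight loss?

$79.51 thousand

Competitive equilibrium: 104 − 0.56q = 19.6 + 0.16q → q* = 117.2222, p* = 38.3556.
With the tax, the buyer price exceeds the seller price by 10.7: (104 − 0.56q) − (19.6 + 0.16q) = 10.7 → q' = 102.3611.
Δq = 117.2222 − 102.3611 = 14.8611; the wedge equals the tax, 10.7.
DWL = ½ × 14.8611 × 10.7 = $79.51 thousand.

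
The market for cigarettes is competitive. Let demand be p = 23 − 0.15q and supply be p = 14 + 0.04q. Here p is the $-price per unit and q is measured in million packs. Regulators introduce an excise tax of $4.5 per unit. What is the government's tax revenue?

Competitive equilibrium: 23 − 0.15q = 14 + 0.04q → q* = 47.3684, p* = 15.8947.
With the tax, the buyer price exceeds the seller price by 4.5: (23 − 0.15q) − (14 + 0.04q) = 4.5 → q' = 23.6842.
Tax revenue = 4.5 × 23.6842 = $106.58 million.

$106.58 million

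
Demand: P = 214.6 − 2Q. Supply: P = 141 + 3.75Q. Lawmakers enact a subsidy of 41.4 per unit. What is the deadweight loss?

149.04

Competitive equilibrium: 214.6 − 2Q = 141 + 3.75Q → Q* = 12.8, P* = 189.
The subsidy lowers effective supply by 41.4: P = 99.6 + 3.75Q.
New quantity: 214.6 − 2Q = 99.6 + 3.75Q → Q' = 20.
Overproduction ΔQ = 20 − 12.8 = 7.2; wedge = subsidy = 41.4.
The triangle = ½ × 7.2 × 41.4 = 149.04.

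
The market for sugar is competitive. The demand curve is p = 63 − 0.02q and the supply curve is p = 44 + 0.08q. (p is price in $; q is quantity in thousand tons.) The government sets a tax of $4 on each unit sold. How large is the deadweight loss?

Competitive equilibrium: 63 − 0.02q = 44 + 0.08q → q* = 190, p* = 59.2.
With the tax, the buyer price exceeds the seller price by 4: (63 − 0.02q) − (44 + 0.08q) = 4 → q' = 150.
Δq = 190 − 150 = 40; the wedge equals the tax, 4.
The triangle = ½ × 40 × 4 = $80 thousand.

$80 thousand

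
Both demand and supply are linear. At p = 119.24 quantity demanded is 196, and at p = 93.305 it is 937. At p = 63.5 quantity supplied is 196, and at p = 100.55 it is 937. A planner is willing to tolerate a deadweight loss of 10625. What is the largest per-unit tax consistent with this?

42.5

Demand slope = (93.305 − 119.24)/(937 − 196) = −0.035, so p = 126.1 − 0.035q.
Supply slope = (100.55 − 63.5)/(937 − 196) = 0.05, so p = 53.7 + 0.05q.
Competitive equilibrium: 126.1 − 0.035q = 53.7 + 0.05q → q* = 851.7647, p* = 96.2882.
A tax t gives Δq = t/0.085 and wedge t, so DWL = t²/0.17.
t²/0.17 = 10625 → t² = 1806.25 → t = 42.5.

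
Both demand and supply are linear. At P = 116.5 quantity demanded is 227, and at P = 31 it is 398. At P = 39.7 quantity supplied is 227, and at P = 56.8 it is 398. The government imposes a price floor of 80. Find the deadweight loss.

Demand slope = (31 − 116.5)/(398 − 227) = −0.5, so P = 230 − 0.5Q.
Supply slope = (56.8 − 39.7)/(398 − 227) = 0.1, so P = 17 + 0.1Q.
Competitive equilibrium: 230 − 0.5Q = 17 + 0.1Q → Q* = 355, P* = 52.5.
At the floor P = 80, quantity demanded = (230 − 80)/0.5 = 300.
Sellers' marginal cost at Q' = 300: 17 + 0.1·300 = 47.
ΔQ = 355 − 300 = 55; wedge = 80 − 47 = 33.
Welfare loss = ½ × 55 × 33 = 907.50.

907.50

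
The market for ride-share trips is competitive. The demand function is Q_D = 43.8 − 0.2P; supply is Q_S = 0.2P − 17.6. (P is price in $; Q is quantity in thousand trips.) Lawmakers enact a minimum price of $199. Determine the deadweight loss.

$414.05 thousand

In inverse form: demand P = 219 − 5Q, supply P = 88 + 5Q.
Competitive equilibrium: 219 − 5Q = 88 + 5Q → Q* = 13.1, P* = 153.5.
At the floor P = 199, quantity demanded = (219 − 199)/5 = 4.
Sellers' marginal cost at Q' = 4: 88 + 5·4 = 108.
ΔQ = 13.1 − 4 = 9.1; wedge = 199 − 108 = 91.
Welfare loss = ½ × 9.1 × 91 = $414.05 thousand.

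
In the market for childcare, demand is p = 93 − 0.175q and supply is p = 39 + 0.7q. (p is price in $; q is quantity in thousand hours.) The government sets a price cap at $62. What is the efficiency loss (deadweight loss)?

$364.32 thousand

Competitive equilibrium: 93 − 0.175q = 39 + 0.7q → q* = 61.7143, p* = 82.2.
At the ceiling p = 62, quantity supplied = (62 − 39)/0.7 = 32.8571.
Willingness to pay at q' = 32.8571: 93 − 0.175·32.8571 = 87.25.
Δq = 61.7143 − 32.8571 = 28.8572; wedge = 87.25 − 62 = 25.25.
The triangle = ½ × 28.8572 × 25.25 = $364.32 thousand.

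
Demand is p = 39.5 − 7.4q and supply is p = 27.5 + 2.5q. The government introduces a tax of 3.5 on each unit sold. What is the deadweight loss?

Competitive equilibrium: 39.5 − 7.4q = 27.5 + 2.5q → q* = 1.2121, p* = 30.5303.
With the tax, the buyer price exceeds the seller price by 3.5: (39.5 − 7.4q) − (27.5 + 2.5q) = 3.5 → q' = 0.8586.
Δq = 1.2121 − 0.8586 = 0.3535; the wedge equals the tax, 3.5.
Deadweight loss = ½ × 0.3535 × 3.5 = 0.62.

0.62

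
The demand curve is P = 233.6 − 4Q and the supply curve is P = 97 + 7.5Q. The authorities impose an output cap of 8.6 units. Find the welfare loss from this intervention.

Competitive equilibrium: 233.6 − 4Q = 97 + 7.5Q → Q* = 11.8783, P* = 186.087.
At Q = 8.6: demand price = 233.6 − 4·8.6 = 199.2; supply price = 97 + 7.5·8.6 = 161.5.
ΔQ = 11.8783 − 8.6 = 3.2783; wedge = 199.2 − 161.5 = 37.7.
Deadweight loss = ½ × 3.2783 × 37.7 = 61.80.

61.80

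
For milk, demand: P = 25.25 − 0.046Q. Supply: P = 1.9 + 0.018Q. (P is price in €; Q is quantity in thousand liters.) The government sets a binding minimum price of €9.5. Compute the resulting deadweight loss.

€16.13 thousand

Competitive equilibrium: 25.25 − 0.046Q = 1.9 + 0.018Q → Q* = 364.8438, P* = 8.4672.
At the floor P = 9.5, quantity demanded = (25.25 − 9.5)/0.046 = 342.3913.
Sellers' marginal cost at Q' = 342.3913: 1.9 + 0.018·342.3913 = 8.063.
ΔQ = 364.8438 − 342.3913 = 22.4525; wedge = 9.5 − 8.063 = 1.437.
Deadweight loss = ½ × 22.4525 × 1.437 = €16.13 thousand.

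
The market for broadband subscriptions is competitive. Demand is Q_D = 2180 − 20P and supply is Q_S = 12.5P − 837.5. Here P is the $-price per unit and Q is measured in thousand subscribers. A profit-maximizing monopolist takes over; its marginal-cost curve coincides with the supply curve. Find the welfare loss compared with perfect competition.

$523.50 thousand

In inverse form: demand P = 109 − 0.05Q, supply P = 67 + 0.08Q.
Competitive equilibrium: 109 − 0.05Q = 67 + 0.08Q → Q* = 323.0769, P* = 92.8462.
Marginal revenue: MR = 109 − 0.1Q. Set MR = MC: 109 − 0.1Q = 67 + 0.08Q → Q_m = 233.3333.
Price P_m = 109 − 0.05·233.3333 = 97.3333; MC(Q_m) = 67 + 0.08·233.3333 = 85.6667.
Competitive Q* = 323.0769, so ΔQ = 89.7436; wedge = 97.3333 − 85.6667 = 11.6666.
Deadweight loss = ½ × 89.7436 × 11.6666 = $523.50 thousand.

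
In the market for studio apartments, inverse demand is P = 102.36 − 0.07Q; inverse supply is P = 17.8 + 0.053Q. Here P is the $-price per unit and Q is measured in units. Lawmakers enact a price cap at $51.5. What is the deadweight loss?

$163.94

Competitive equilibrium: 102.36 − 0.07Q = 17.8 + 0.053Q → Q* = 687.4797, P* = 54.2364.
At the ceiling P = 51.5, quantity supplied = (51.5 − 17.8)/0.053 = 635.8491.
Willingness to pay at Q' = 635.8491: 102.36 − 0.07·635.8491 = 57.8506.
ΔQ = 687.4797 − 635.8491 = 51.6306; wedge = 57.8506 − 51.5 = 6.3506.
Deadweight loss = ½ × 51.6306 × 6.3506 = $163.94.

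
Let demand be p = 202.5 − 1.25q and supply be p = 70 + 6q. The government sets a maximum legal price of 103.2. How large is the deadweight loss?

Competitive equilibrium: 202.5 − 1.25q = 70 + 6q → q* = 18.2759, p* = 179.6552.
At the ceiling p = 103.2, quantity supplied = (103.2 − 70)/6 = 5.5333.
Willingness to pay at q' = 5.5333: 202.5 − 1.25·5.5333 = 195.5834.
Δq = 18.2759 − 5.5333 = 12.7426; wedge = 195.5834 − 103.2 = 92.3834.
Welfare loss = ½ × 12.7426 × 92.3834 = 588.60.

588.60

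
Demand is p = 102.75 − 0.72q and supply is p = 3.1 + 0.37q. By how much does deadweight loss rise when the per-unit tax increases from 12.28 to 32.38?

Competitive equilibrium: 102.75 − 0.72q = 3.1 + 0.37q → q* = 91.422, p* = 36.9261.
For a per-unit tax t: Δq = t/1.09, so DWL = ½·t·(t/1.09) = t²/2.18.
At t = 12.28: DWL = 69.174. At t = 32.38: DWL = 480.947.
Increase = 480.947 − 69.174 = 411.77.

411.77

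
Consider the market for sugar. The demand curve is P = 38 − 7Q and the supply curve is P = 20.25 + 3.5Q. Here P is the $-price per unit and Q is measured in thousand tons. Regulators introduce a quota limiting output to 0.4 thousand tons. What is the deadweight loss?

$8.74 thousand

Competitive equilibrium: 38 − 7Q = 20.25 + 3.5Q → Q* = 1.6905, P* = 26.1667.
At Q = 0.4: demand price = 38 − 7·0.4 = 35.2; supply price = 20.25 + 3.5·0.4 = 21.65.
ΔQ = 1.6905 − 0.4 = 1.2905; wedge = 35.2 − 21.65 = 13.55.
DWL = ½ × 1.2905 × 13.55 = $8.74 thousand.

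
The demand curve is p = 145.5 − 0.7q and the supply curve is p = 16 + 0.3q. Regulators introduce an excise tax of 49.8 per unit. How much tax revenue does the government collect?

Competitive equilibrium: 145.5 − 0.7q = 16 + 0.3q → q* = 129.5, p* = 54.85.
With the tax, the buyer price exceeds the seller price by 49.8: (145.5 − 0.7q) − (16 + 0.3q) = 49.8 → q' = 79.7.
Tax revenue = 49.8 × 79.7 = 3969.06.

3969.06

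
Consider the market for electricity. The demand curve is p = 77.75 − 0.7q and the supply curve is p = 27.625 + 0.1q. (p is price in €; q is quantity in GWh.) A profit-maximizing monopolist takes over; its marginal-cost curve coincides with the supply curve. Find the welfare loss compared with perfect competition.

€341.98

Competitive equilibrium: 77.75 − 0.7q = 27.625 + 0.1q → q* = 62.6563, p* = 33.8906.
Marginal revenue: MR = 77.75 − 1.4q. Set MR = MC: 77.75 − 1.4q = 27.625 + 0.1q → q_m = 33.4167.
Price p_m = 77.75 − 0.7·33.4167 = 54.3583; MC(q_m) = 27.625 + 0.1·33.4167 = 30.9667.
Competitive q* = 62.6563, so Δq = 29.2396; wedge = 54.3583 − 30.9667 = 23.3916.
Deadweight loss = ½ × 29.2396 × 23.3916 = €341.98.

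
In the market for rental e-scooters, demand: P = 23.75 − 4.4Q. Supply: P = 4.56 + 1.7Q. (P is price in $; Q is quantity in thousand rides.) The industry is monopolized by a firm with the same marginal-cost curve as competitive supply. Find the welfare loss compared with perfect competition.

$5.30 thousand

Competitive equilibrium: 23.75 − 4.4Q = 4.56 + 1.7Q → Q* = 3.1459, P* = 9.908.
Marginal revenue: MR = 23.75 − 8.8Q. Set MR = MC: 23.75 − 8.8Q = 4.56 + 1.7Q → Q_m = 1.8276.
Price P_m = 23.75 − 4.4·1.8276 = 15.7086; MC(Q_m) = 4.56 + 1.7·1.8276 = 7.6669.
Competitive Q* = 3.1459, so ΔQ = 1.3183; wedge = 15.7086 − 7.6669 = 8.0417.
Deadweight loss = ½ × 1.3183 × 8.0417 = $5.30 thousand.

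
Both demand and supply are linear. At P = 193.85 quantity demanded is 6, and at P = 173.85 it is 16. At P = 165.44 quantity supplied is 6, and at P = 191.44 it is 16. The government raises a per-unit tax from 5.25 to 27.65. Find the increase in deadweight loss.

80.10

Demand slope = (173.85 − 193.85)/(16 − 6) = −2, so P = 205.85 − 2Q.
Supply slope = (191.44 − 165.44)/(16 − 6) = 2.6, so P = 149.84 + 2.6Q.
Competitive equilibrium: 205.85 − 2Q = 149.84 + 2.6Q → Q* = 12.1761, P* = 181.4978.
For a per-unit tax t: ΔQ = t/4.6, so DWL = ½·t·(t/4.6) = t²/9.2.
At t = 5.25: DWL = 2.996. At t = 27.65: DWL = 83.1.
Increase = 83.1 − 2.996 = 80.10.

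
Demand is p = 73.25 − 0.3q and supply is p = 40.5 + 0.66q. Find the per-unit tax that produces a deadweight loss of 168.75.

18

Competitive equilibrium: 73.25 − 0.3q = 40.5 + 0.66q → q* = 34.1146, p* = 63.0156.
A tax t gives Δq = t/0.96 and wedge t, so DWL = t²/1.92.
t²/1.92 = 168.75 → t² = 324 → t = 18.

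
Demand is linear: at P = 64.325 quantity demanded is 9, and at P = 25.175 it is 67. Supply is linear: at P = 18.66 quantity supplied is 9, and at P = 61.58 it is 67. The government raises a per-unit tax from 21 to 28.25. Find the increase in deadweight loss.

Demand slope = (25.175 − 64.325)/(67 − 9) = −0.675, so P = 70.4 − 0.675Q.
Supply slope = (61.58 − 18.66)/(67 − 9) = 0.74, so P = 12 + 0.74Q.
Competitive equilibrium: 70.4 − 0.675Q = 12 + 0.74Q → Q* = 41.2721, P* = 42.5413.
For a per-unit tax t: ΔQ = t/1.415, so DWL = ½·t·(t/1.415) = t²/2.83.
At t = 21: DWL = 155.83. At t = 28.25: DWL = 282.001.
Increase = 282.001 − 155.83 = 126.17.

126.17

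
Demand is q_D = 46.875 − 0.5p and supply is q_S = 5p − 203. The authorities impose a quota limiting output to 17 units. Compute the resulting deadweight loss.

56.38

In inverse form: demand p = 93.75 − 2q, supply p = 40.6 + 0.2q.
Competitive equilibrium: 93.75 − 2q = 40.6 + 0.2q → q* = 24.1591, p* = 45.4318.
At q = 17: demand price = 93.75 − 2·17 = 59.75; supply price = 40.6 + 0.2·17 = 44.
Δq = 24.1591 − 17 = 7.1591; wedge = 59.75 − 44 = 15.75.
Welfare loss = ½ × 7.1591 × 15.75 = 56.38.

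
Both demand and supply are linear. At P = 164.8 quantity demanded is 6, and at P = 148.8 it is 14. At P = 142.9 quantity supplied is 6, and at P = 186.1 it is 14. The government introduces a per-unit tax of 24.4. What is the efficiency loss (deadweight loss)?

40.23

Demand slope = (148.8 − 164.8)/(14 − 6) = −2, so P = 176.8 − 2Q.
Supply slope = (186.1 − 142.9)/(14 − 6) = 5.4, so P = 110.5 + 5.4Q.
Competitive equilibrium: 176.8 − 2Q = 110.5 + 5.4Q → Q* = 8.9595, P* = 158.8811.
With the tax, the buyer price exceeds the seller price by 24.4: (176.8 − 2Q) − (110.5 + 5.4Q) = 24.4 → Q' = 5.6622.
ΔQ = 8.9595 − 5.6622 = 3.2973; the wedge equals the tax, 24.4.
DWL = ½ × 3.2973 × 24.4 = 40.23.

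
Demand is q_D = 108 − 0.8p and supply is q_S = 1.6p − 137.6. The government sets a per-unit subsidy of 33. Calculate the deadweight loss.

In inverse form: demand p = 135 − 1.25q, supply p = 86 + 0.625q.
Competitive equilibrium: 135 − 1.25q = 86 + 0.625q → q* = 26.1333, p* = 102.3333.
The subsidy lowers effective supply by 33: p = 53 + 0.625q.
New quantity: 135 − 1.25q = 53 + 0.625q → q' = 43.7333.
Overproduction Δq = 43.7333 − 26.1333 = 17.6; wedge = subsidy = 33.
The triangle = ½ × 17.6 × 33 = 290.40.

290.40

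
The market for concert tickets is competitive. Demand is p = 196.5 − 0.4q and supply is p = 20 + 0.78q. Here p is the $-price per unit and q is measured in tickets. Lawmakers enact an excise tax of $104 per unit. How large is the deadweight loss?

Competitive equilibrium: 196.5 − 0.4q = 20 + 0.78q → q* = 149.5763, p* = 136.6695.
With the tax, the buyer price exceeds the seller price by 104: (196.5 − 0.4q) − (20 + 0.78q) = 104 → q' = 61.4407.
Δq = 149.5763 − 61.4407 = 88.1356; the wedge equals the tax, 104.
The triangle = ½ × 88.1356 × 104 = $4583.05.

$4583.05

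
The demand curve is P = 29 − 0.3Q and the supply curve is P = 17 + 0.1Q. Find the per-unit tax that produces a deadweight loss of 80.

8

Competitive equilibrium: 29 − 0.3Q = 17 + 0.1Q → Q* = 30, P* = 20.
A tax t gives ΔQ = t/0.4 and wedge t, so DWL = t²/0.8.
t²/0.8 = 80 → t² = 64 → t = 8.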